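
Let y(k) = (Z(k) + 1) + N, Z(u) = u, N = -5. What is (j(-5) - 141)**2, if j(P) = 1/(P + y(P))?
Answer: 3900625/196 ≈ 19901.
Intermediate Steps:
y(k) = -4 + k (y(k) = (k + 1) - 5 = (1 + k) - 5 = -4 + k)
j(P) = 1/(-4 + 2*P) (j(P) = 1/(P + (-4 + P)) = 1/(-4 + 2*P))
(j(-5) - 141)**2 = (1/(2*(-2 - 5)) - 141)**2 = ((1/2)/(-7) - 141)**2 = ((1/2)*(-1/7) - 141)**2 = (-1/14 - 141)**2 = (-1975/14)**2 = 3900625/196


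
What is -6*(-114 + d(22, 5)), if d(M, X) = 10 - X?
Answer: 654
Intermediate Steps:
-6*(-114 + d(22, 5)) = -6*(-114 + (10 - 1*5)) = -6*(-114 + (10 - 5)) = -6*(-114 + 5) = -6*(-109) = 654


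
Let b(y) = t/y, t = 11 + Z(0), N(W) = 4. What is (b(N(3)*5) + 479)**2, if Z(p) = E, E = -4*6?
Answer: 91527489/400 ≈ 2.2882e+5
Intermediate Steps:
E = -24
Z(p) = -24
t = -13 (t = 11 - 24 = -13)
b(y) = -13/y
(b(N(3)*5) + 479)**2 = (-13/(4*5) + 479)**2 = (-13/20 + 479)**2 = (9567/20)**2 = 91527489/400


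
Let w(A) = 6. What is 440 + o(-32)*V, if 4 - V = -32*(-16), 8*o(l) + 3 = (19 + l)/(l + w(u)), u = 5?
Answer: 2395/4 ≈ 598.75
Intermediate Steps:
o(l) = -3/8 + (19 + l)/(8*(6 + l)) (o(l) = -3/8 + ((19 + l)/(l + 6))/8 = -3/8 + ((19 + l)/(6 + l))/8 = -3/8 + (19 + l)/(8*(6 + l)))
V = -508 (V = 4 - (-32)*(-16) = 4 - 1*512 = 4 - 512 = -508)
440 + o(-32)*V = 440 + ((1 - 2*(-32))/(8*(6 - 32)))*(-508) = 440 + ((1/8)*(1 + 64)/(-26))*(-508) = 440 + ((1/8)*(-1/26)*65)*(-508) = 440 - 5/16*(-508) = 440 + 635/4 = 2395/4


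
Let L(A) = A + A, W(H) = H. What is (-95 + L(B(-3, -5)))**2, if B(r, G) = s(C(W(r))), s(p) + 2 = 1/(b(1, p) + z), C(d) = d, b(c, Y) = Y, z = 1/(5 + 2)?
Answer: 994009/100 ≈ 9940.1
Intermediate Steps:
z = 1/7 ≈ 0.14286
s(p) = -2 + 1/(1/7 + p) (s(p) = -2 + 1/(p + 1/7) = -2 + 1/(1/7 + p))
B(r, G) = (5 - 14*r)/(1 + 7*r)
L(A) = 2*A
(-95 + L(B(-3, -5)))**2 = (-95 + 2*((5 - 14*(-3))/(1 + 7*(-3))))**2 = (-95 + 2*((5 + 42)/(1 - 21)))**2 = (-95 + 2*(47/(-20)))**2 = (-95 + 2*(-1/20*47))**2 = (-95 + 2*(-47/20))**2 = (-95 - 47/10)**2 = (-997/10)**2 = 994009/100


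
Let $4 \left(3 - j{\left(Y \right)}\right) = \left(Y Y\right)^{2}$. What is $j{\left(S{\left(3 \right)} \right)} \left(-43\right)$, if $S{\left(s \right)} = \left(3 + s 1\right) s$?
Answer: $1128363$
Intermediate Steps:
$S{\left(s \right)} = s \left(3 + s\right)$ ($S{\left(s \right)} = \left(3 + s\right) s = s \left(3 + s\right)$)
$j{\left(Y \right)} = 3 - \frac{Y^{4}}{4}$ ($j{\left(Y \right)} = 3 - \frac{\left(Y Y\right)^{2}}{4} = 3 - \frac{\left(Y^{2}\right)^{2}}{4} = 3 - \frac{Y^{4}}{4}$)
$j{\left(S{\left(3 \right)} \right)} \left(-43\right) = \left(3 - \frac{\left(3 \left(3 + 3\right)\right)^{4}}{4}\right) \left(-43\right) = \left(3 - \frac{\left(3 \cdot 6\right)^{4}}{4}\right) \left(-43\right) = \left(3 - \frac{18^{4}}{4}\right) \left(-43\right) = \left(3 - 26244\right) \left(-43\right) = \left(-26241\right) \left(-43\right) = 1128363$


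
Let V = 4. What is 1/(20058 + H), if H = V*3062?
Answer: 1/32306 ≈ 3.0954e-5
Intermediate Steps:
H = 12248 (H = 4*3062 = 12248)
1/(20058 + H) = 1/(20058 + 12248) = 1/32306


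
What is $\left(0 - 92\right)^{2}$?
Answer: $8464$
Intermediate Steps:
$\left(0 - 92\right)^{2} = \left(-92\right)^{2} = 8464$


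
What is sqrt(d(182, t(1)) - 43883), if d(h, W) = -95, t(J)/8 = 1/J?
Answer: I*sqrt(43978) ≈ 209.71*I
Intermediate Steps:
t(J) = 8/J
sqrt(d(182, t(1)) - 43883) = sqrt(-95 - 43883) = sqrt(-43978) = I*sqrt(43978)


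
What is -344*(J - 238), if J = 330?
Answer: -31648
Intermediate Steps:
-344*(J - 238) = -344*(330 - 238) = -344*92 = -31648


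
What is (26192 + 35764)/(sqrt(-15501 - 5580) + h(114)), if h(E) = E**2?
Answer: 268393392/56305699 - 20652*I*sqrt(21081)/56305699 ≈ 4.7667 - 0.053254*I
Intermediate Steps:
(26192 + 35764)/(sqrt(-15501 - 5580) + h(114)) = (26192 + 35764)/(sqrt(-15501 - 5580) + 114**2) = 61956/(sqrt(-21081) + 12996) = 61956/(I*sqrt(21081) + 12996) = 61956/(12996 + I*sqrt(21081))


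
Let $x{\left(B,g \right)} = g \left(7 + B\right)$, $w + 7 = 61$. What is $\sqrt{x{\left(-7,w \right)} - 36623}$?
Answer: $i \sqrt{36623} \approx 191.37 i$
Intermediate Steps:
$w = 54$ ($w = -7 + 61 = 54$)
$\sqrt{x{\left(-7,w \right)} - 36623} = \sqrt{54 \left(7 - 7\right) - 36623} = \sqrt{54 \cdot 0 - 36623} = \sqrt{0 - 36623} = \sqrt{-36623} = i \sqrt{36623}$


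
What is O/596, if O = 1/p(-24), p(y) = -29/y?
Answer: 6/4321 ≈ 0.0013886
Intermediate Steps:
O = 24/29 (O = 1/(-29/(-24)) = 1/(-29*(-1/24)) = 1/(29/24) = 24/29 ≈ 0.82759)
O/596 = (24/29)/596 = (24/29)*(1/596) = 6/4321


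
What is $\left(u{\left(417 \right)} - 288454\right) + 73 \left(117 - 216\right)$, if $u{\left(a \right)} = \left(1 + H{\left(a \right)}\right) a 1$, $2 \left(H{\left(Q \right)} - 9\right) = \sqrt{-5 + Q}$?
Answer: $-291511 + 417 \sqrt{103} \approx -2.8728 \cdot 10^{5}$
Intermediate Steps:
$H{\left(Q \right)} = 9 + \frac{\sqrt{-5 + Q}}{2}$
$u{\left(a \right)} = a \left(10 + \frac{\sqrt{-5 + a}}{2}\right)$ ($u{\left(a \right)} = \left(1 + \left(9 + \frac{\sqrt{-5 + a}}{2}\right)\right) a 1 = \left(10 + \frac{\sqrt{-5 + a}}{2}\right) a = a \left(10 + \frac{\sqrt{-5 + a}}{2}\right)$)
$\left(u{\left(417 \right)} - 288454\right) + 73 \left(117 - 216\right) = \left(\frac{1}{2} \cdot 417 \left(20 + \sqrt{-5 + 417}\right) - 288454\right) + 73 \left(117 - 216\right) = \left(\frac{1}{2} \cdot 417 \left(20 + \sqrt{412}\right) - 288454\right) + 73 \left(-99\right) = \left(\frac{1}{2} \cdot 417 \left(20 + 2 \sqrt{103}\right) - 288454\right) - 7227 = \left(\left(4170 + 417 \sqrt{103}\right) - 288454\right) - 7227 = \left(-284284 + 417 \sqrt{103}\right) - 7227 = -291511 + 417 \sqrt{103}$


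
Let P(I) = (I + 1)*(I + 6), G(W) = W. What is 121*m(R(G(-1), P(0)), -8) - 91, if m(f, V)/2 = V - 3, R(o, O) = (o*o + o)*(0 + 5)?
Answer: -2753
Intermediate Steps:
P(I) = (1 + I)*(6 + I)
R(o, O) = 5*o + 5*o² (R(o, O) = (o² + o)*5 = (o + o²)*5 = 5*o + 5*o²)
m(f, V) = -6 + 2*V (m(f, V) = 2*(V - 3) = 2*(-3 + V) = -6 + 2*V)
121*m(R(G(-1), P(0)), -8) - 91 = 121*(-6 + 2*(-8)) - 91 = 121*(-6 - 16) - 91 = 121*(-22) - 91 = -2662 - 91 = -2753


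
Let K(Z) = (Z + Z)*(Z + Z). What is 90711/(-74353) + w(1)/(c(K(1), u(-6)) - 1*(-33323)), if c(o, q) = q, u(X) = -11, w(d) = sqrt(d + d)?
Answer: -90711/74353 + sqrt(2)/33312 ≈ -1.2200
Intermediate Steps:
w(d) = sqrt(2)*sqrt(d) (w(d) = sqrt(2*d) = sqrt(2)*sqrt(d))
K(Z) = 4*Z**2 (K(Z) = (2*Z)*(2*Z) = 4*Z**2)
90711/(-74353) + w(1)/(c(K(1), u(-6)) - 1*(-33323)) = 90711/(-74353) + (sqrt(2)*sqrt(1))/(-11 - 1*(-33323)) = 90711*(-1/74353) + (sqrt(2)*1)/(-11 + 33323) = -90711/74353 + sqrt(2)/33312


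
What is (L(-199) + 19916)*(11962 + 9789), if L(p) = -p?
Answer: 437521365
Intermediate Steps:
(L(-199) + 19916)*(11962 + 9789) = (-1*(-199) + 19916)*(11962 + 9789) = (199 + 19916)*21751 = 20115*21751 = 437521365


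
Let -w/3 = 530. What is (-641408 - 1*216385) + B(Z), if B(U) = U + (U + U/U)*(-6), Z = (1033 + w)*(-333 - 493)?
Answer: -3158209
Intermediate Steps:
w = -1590 (w = -3*530 = -1590)
Z = 460082 (Z = (1033 - 1590)*(-333 - 493) = -557*(-826) = 460082)
B(U) = -6 - 5*U (B(U) = U + (U + 1)*(-6) = U + (1 + U)*(-6) = U + (-6 - 6*U) = -6 - 5*U)
(-641408 - 1*216385) + B(Z) = (-641408 - 1*216385) + (-6 - 5*460082) = (-641408 - 216385) + (-6 - 2300410) = -857793 - 2300416 = -3158209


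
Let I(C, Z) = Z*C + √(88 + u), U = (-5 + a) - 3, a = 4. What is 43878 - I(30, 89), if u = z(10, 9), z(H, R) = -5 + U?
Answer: 41208 - √79 ≈ 41199.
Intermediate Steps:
U = -4 (U = (-5 + 4) - 3 = -1 - 3 = -4)
z(H, R) = -9 (z(H, R) = -5 - 4 = -9)
u = -9
I(C, Z) = √79 + C*Z (I(C, Z) = Z*C + √(88 - 9) = C*Z + √79 = √79 + C*Z)
43878 - I(30, 89) = 43878 - (√79 + 30*89) = 43878 - (√79 + 2670) = 43878 - (2670 + √79) = 43878 + (-2670 - √79) = 41208 - √79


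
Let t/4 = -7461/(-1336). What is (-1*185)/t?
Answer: -61790/7461 ≈ -8.2817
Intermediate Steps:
t = 7461/334 (t = 4*(-7461/(-1336)) = 4*(-7461*(-1/1336)) = 4*(7461/1336) = 7461/334 ≈ 22.338)
(-1*185)/t = (-1*185)/(7461/334) = -185*334/7461 = -61790/7461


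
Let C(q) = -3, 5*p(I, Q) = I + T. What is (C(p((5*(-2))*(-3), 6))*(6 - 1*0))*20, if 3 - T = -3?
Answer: -360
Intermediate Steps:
T = 6 (T = 3 - 1*(-3) = 3 + 3 = 6)
p(I, Q) = 6/5 + I/5 (p(I, Q) = (I + 6)/5 = (6 + I)/5 = 6/5 + I/5)
(C(p((5*(-2))*(-3), 6))*(6 - 1*0))*20 = -3*(6 - 1*0)*20 = -3*(6 + 0)*20 = -3*6*20 = -18*20 = -360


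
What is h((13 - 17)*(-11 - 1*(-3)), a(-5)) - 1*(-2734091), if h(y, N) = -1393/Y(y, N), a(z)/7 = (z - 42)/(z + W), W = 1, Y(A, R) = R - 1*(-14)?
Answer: 150374209/55 ≈ 2.7341e+6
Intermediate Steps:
Y(A, R) = 14 + R (Y(A, R) = R + 14 = 14 + R)
a(z) = 7*(-42 + z)/(1 + z) (a(z) = 7*((z - 42)/(z + 1)) = 7*((-42 + z)/(1 + z)) = 7*(-42 + z)/(1 + z))
h(y, N) = -1393/(14 + N)
h((13 - 17)*(-11 - 1*(-3)), a(-5)) - 1*(-2734091) = -1393/(14 + 7*(-42 - 5)/(1 - 5)) - 1*(-2734091) = -1393/(14 + 7*(-47)/(-4)) + 2734091 = -1393/(14 + 7*(-¼)*(-47)) + 2734091 = -1393/(14 + 329/4) + 2734091 = -1393/385/4 + 2734091 = -1393*4/385 + 2734091 = -796/55 + 2734091 = 150374209/55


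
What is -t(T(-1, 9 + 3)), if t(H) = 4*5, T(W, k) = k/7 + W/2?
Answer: -20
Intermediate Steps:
T(W, k) = W/2 + k/7 (T(W, k) = k*(⅐) + W*(½) = k/7 + W/2 = W/2 + k/7)
t(H) = 20
-t(T(-1, 9 + 3)) = -1*20 = -20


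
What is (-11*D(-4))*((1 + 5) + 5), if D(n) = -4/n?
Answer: -121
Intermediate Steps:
(-11*D(-4))*((1 + 5) + 5) = (-(-44)/(-4))*((1 + 5) + 5) = (-(-44)*(-1)/4)*(6 + 5) = -11*1*11 = -11*11 = -121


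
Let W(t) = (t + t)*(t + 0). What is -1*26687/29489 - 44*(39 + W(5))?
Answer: -115505611/29489 ≈ -3916.9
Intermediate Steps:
W(t) = 2*t² (W(t) = (2*t)*t = 2*t²)
-1*26687/29489 - 44*(39 + W(5)) = -1*26687/29489 - 44*(39 + 2*5²) = -26687*1/29489 - 44*(39 + 2*25) = -26687/29489 - 44*(39 + 50) = -26687/29489 - 44*89 = -26687/29489 - 1*3916 = -26687/29489 - 3916 = -115505611/29489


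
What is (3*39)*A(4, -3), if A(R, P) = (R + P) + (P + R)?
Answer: 234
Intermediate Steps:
A(R, P) = 2*P + 2*R (A(R, P) = (P + R) + (P + R) = 2*P + 2*R)
(3*39)*A(4, -3) = (3*39)*(2*(-3) + 2*4) = 117*(-6 + 8) = 117*2 = 234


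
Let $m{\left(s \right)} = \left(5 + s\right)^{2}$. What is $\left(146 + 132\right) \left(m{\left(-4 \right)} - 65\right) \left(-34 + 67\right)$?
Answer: $-587136$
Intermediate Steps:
$\left(146 + 132\right) \left(m{\left(-4 \right)} - 65\right) \left(-34 + 67\right) = \left(146 + 132\right) \left(\left(5 - 4\right)^{2} - 65\right) \left(-34 + 67\right) = 278 \left(1^{2} - 65\right) 33 = 278 \left(1 - 65\right) 33 = 278 \left(\left(-64\right) 33\right) = 278 \left(-2112\right) = -587136$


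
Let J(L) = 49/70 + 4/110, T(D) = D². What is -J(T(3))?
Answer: -81/110 ≈ -0.73636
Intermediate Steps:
J(L) = 81/110 (J(L) = 49*(1/70) + 4*(1/110) = 7/10 + 2/55 = 81/110)
-J(T(3)) = -1*81/110 = -81/110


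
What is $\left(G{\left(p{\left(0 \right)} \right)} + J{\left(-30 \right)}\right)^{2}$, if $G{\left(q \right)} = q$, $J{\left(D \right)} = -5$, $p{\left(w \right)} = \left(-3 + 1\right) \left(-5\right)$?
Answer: $25$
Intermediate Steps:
$p{\left(w \right)} = 10$ ($p{\left(w \right)} = \left(-2\right) \left(-5\right) = 10$)
$\left(G{\left(p{\left(0 \right)} \right)} + J{\left(-30 \right)}\right)^{2} = \left(10 - 5\right)^{2} = 5^{2} = 25$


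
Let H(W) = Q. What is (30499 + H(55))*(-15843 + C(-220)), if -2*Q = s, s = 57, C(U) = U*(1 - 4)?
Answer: -925267203/2 ≈ -4.6263e+8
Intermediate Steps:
C(U) = -3*U (C(U) = U*(-3) = -3*U)
Q = -57/2 (Q = -½*57 = -57/2 ≈ -28.500)
H(W) = -57/2
(30499 + H(55))*(-15843 + C(-220)) = (30499 - 57/2)*(-15843 - 3*(-220)) = 60941*(-15843 + 660)/2 = (60941/2)*(-15183) = -925267203/2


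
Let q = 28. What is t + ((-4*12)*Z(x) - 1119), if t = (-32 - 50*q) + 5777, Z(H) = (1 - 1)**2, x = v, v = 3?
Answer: 3226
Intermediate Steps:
x = 3
Z(H) = 0 (Z(H) = 0**2 = 0)
t = 4345 (t = (-32 - 50*28) + 5777 = (-32 - 1400) + 5777 = -1432 + 5777 = 4345)
t + ((-4*12)*Z(x) - 1119) = 4345 + (-4*12*0 - 1119) = 4345 + (-48*0 - 1119) = 4345 + (0 - 1119) = 4345 - 1119 = 3226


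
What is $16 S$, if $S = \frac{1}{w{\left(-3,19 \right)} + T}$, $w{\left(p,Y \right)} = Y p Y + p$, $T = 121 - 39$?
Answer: $- \frac{4}{251} \approx -0.015936$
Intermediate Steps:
$T = 82$
$w{\left(p,Y \right)} = p + p Y^{2}$ ($w{\left(p,Y \right)} = p Y^{2} + p = p + p Y^{2}$)
$S = - \frac{1}{1004}$ ($S = \frac{1}{- 3 \left(1 + 19^{2}\right) + 82} = \frac{1}{- 3 \left(1 + 361\right) + 82} = \frac{1}{\left(-3\right) 362 + 82} = \frac{1}{-1086 + 82} = \frac{1}{-1004} = - \frac{1}{1004} \approx -0.00099602$)
$16 S = 16 \left(- \frac{1}{1004}\right) = - \frac{4}{251}$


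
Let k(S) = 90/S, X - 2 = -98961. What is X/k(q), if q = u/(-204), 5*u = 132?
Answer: 1088549/7650 ≈ 142.29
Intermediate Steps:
u = 132/5 (u = (⅕)*132 = 132/5 ≈ 26.400)
X = -98959 (X = 2 - 98961 = -98959)
q = -11/85 (q = (132/5)/(-204) = (132/5)*(-1/204) = -11/85 ≈ -0.12941)
X/k(q) = -98959/(90/(-11/85)) = -98959/(90*(-85/11)) = -98959/(-7650/11) = -98959*(-11/7650) = 1088549/7650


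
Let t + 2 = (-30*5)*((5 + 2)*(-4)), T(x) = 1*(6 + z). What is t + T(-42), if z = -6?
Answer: 4198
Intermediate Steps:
T(x) = 0 (T(x) = 1*(6 - 6) = 1*0 = 0)
t = 4198 (t = -2 + (-30*5)*((5 + 2)*(-4)) = -2 - 1050*(-4) = -2 - 150*(-28) = -2 + 4200 = 4198)
t + T(-42) = 4198 + 0 = 4198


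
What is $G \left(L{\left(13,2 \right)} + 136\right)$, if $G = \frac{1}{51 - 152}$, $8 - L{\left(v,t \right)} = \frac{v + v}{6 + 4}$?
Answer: $- \frac{7}{5} \approx -1.4$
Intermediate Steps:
$L{\left(v,t \right)} = 8 - \frac{v}{5}$ ($L{\left(v,t \right)} = 8 - \frac{v + v}{6 + 4} = 8 - \frac{2 v}{10} = 8 - 2 v \frac{1}{10} = 8 - \frac{v}{5}$)
$G = - \frac{1}{101}$ ($G = \frac{1}{-101} = - \frac{1}{101} \approx -0.009901$)
$G \left(L{\left(13,2 \right)} + 136\right) = - \frac{\left(8 - \frac{13}{5}\right) + 136}{101} = - \frac{\frac{27}{5} + 136}{101} = \left(- \frac{1}{101}\right) \frac{707}{5} = - \frac{7}{5}$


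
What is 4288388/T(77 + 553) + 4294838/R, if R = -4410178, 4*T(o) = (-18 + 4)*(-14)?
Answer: 9456171983001/108049361 ≈ 87517.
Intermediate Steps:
T(o) = 49 (T(o) = ((-18 + 4)*(-14))/4 = (-14*(-14))/4 = (1/4)*196 = 49)
4288388/T(77 + 553) + 4294838/R = 4288388/49 + 4294838/(-4410178) = 4288388*(1/49) + 4294838*(-1/4410178) = 4288388/49 - 2147419/2205089 = 9456171983001/108049361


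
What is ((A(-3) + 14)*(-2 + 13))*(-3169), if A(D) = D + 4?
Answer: -522885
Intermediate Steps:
A(D) = 4 + D
((A(-3) + 14)*(-2 + 13))*(-3169) = (((4 - 3) + 14)*(-2 + 13))*(-3169) = ((1 + 14)*11)*(-3169) = (15*11)*(-3169) = 165*(-3169) = -522885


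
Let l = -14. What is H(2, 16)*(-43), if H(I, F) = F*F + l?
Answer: -10406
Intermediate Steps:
H(I, F) = -14 + F**2 (H(I, F) = F*F - 14 = F**2 - 14 = -14 + F**2)
H(2, 16)*(-43) = (-14 + 16**2)*(-43) = (-14 + 256)*(-43) = 242*(-43) = -10406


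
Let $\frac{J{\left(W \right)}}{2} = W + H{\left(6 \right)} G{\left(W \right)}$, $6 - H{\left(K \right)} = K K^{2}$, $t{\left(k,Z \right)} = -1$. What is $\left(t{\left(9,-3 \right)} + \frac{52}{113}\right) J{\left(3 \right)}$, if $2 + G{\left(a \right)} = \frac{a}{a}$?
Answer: $- \frac{25986}{113} \approx -229.96$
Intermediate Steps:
$G{\left(a \right)} = -1$ ($G{\left(a \right)} = -2 + \frac{a}{a} = -2 + 1 = -1$)
$H{\left(K \right)} = 6 - K^{3}$ ($H{\left(K \right)} = 6 - K K^{2} = 6 - K^{3}$)
$J{\left(W \right)} = 420 + 2 W$ ($J{\left(W \right)} = 2 \left(W + \left(6 - 6^{3}\right) \left(-1\right)\right) = 2 \left(W + \left(6 - 216\right) \left(-1\right)\right) = 2 \left(W - -210\right) = 2 \left(W + 210\right) = 2 \left(210 + W\right) = 420 + 2 W$)
$\left(t{\left(9,-3 \right)} + \frac{52}{113}\right) J{\left(3 \right)} = \left(-1 + \frac{52}{113}\right) \left(420 + 2 \cdot 3\right) = \left(-1 + 52 \cdot \frac{1}{113}\right) \left(420 + 6\right) = \left(-1 + \frac{52}{113}\right) 426 = \left(- \frac{61}{113}\right) 426 = - \frac{25986}{113}$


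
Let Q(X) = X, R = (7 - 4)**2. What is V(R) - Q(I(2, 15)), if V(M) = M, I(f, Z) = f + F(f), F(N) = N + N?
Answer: 3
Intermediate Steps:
F(N) = 2*N
I(f, Z) = 3*f (I(f, Z) = f + 2*f = 3*f)
R = 9 (R = 3**2 = 9)
V(R) - Q(I(2, 15)) = 9 - 3*2 = 9 - 1*6 = 9 - 6 = 3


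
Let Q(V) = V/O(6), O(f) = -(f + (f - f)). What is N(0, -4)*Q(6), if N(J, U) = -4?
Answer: 4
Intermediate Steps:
O(f) = -f (O(f) = -(f + 0) = -f)
Q(V) = -V/6 (Q(V) = V/((-1*6)) = V/(-6) = V*(-⅙) = -V/6)
N(0, -4)*Q(6) = -(-2)*6/3 = -4*(-1) = 4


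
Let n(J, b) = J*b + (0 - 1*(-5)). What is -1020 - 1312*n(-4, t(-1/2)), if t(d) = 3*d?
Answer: -15452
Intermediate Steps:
n(J, b) = 5 + J*b (n(J, b) = J*b + (0 + 5) = J*b + 5 = 5 + J*b)
-1020 - 1312*n(-4, t(-1/2)) = -1020 - 1312*(5 - 12*(-1/2)) = -1020 - 1312*(5 - 12*(-1*½)) = -1020 - 1312*(5 - 12*(-1)/2) = -1020 - 1312*(5 - 4*(-3/2)) = -1020 - 1312*(5 + 6) = -1020 - 1312*11 = -1020 - 14432 = -15452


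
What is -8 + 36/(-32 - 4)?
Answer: -9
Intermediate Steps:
-8 + 36/(-32 - 4) = -8 + 36/(-36) = -8 - 1/36*36 = -8 - 1 = -9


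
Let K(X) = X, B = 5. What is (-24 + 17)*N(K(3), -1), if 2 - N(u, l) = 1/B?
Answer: -63/5 ≈ -12.600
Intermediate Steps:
N(u, l) = 9/5 (N(u, l) = 2 - 1/5 = 9/5)
(-24 + 17)*N(K(3), -1) = (-24 + 17)*(9/5) = -7*9/5 = -63/5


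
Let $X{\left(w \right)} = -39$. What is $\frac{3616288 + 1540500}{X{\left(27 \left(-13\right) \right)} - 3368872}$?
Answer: $- \frac{56668}{37021} \approx -1.5307$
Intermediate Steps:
$\frac{3616288 + 1540500}{X{\left(27 \left(-13\right) \right)} - 3368872} = \frac{3616288 + 1540500}{-39 - 3368872} = \frac{5156788}{-3368911} = 5156788 \left(- \frac{1}{3368911}\right) = - \frac{56668}{37021}$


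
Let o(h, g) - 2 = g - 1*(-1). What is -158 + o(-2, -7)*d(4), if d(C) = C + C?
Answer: -190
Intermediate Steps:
d(C) = 2*C
o(h, g) = 3 + g (o(h, g) = 2 + (g - 1*(-1)) = 2 + (g + 1) = 2 + (1 + g) = 3 + g)
-158 + o(-2, -7)*d(4) = -158 + (3 - 7)*(2*4) = -158 - 4*8 = -158 - 32 = -190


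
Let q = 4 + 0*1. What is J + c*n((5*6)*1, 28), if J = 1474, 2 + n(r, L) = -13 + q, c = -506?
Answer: 7040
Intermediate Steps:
q = 4 (q = 4 + 0 = 4)
n(r, L) = -11 (n(r, L) = -2 + (-13 + 4) = -2 - 9 = -11)
J + c*n((5*6)*1, 28) = 1474 - 506*(-11) = 1474 + 5566 = 7040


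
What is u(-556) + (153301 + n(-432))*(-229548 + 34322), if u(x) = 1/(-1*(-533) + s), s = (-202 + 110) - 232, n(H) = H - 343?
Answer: -6223401543083/209 ≈ -2.9777e+10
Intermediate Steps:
n(H) = -343 + H
s = -324 (s = -92 - 232 = -324)
u(x) = 1/209 (u(x) = 1/(-1*(-533) - 324) = 1/(533 - 324) = 1/209)
u(-556) + (153301 + n(-432))*(-229548 + 34322) = 1/209 + (153301 + (-343 - 432))*(-229548 + 34322) = 1/209 + (153301 - 775)*(-195226) = 1/209 + 152526*(-195226) = 1/209 - 29777040876 = -6223401543083/209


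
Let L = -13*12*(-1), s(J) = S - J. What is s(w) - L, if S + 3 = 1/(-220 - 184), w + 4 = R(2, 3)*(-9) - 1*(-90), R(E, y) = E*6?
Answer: -55349/404 ≈ -137.00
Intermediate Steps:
R(E, y) = 6*E
w = -22 (w = -4 + ((6*2)*(-9) - 1*(-90)) = -4 + (12*(-9) + 90) = -4 + (-108 + 90) = -4 - 18 = -22)
S = -1213/404 (S = -3 + 1/(-220 - 184) = -3 + 1/(-404) = -3 - 1/404 = -1213/404 ≈ -3.0025)
s(J) = -1213/404 - J
L = 156 (L = -156*(-1) = 156)
s(w) - L = (-1213/404 - 1*(-22)) - 1*156 = (-1213/404 + 22) - 156 = 7675/404 - 156 = -55349/404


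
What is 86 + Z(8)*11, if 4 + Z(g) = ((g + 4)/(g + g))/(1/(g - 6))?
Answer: 117/2 ≈ 58.500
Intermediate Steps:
Z(g) = -4 + (-6 + g)*(4 + g)/(2*g) (Z(g) = -4 + ((g + 4)/(g + g))/(1/(g - 6)) = -4 + ((4 + g)/((2*g)))/(1/(-6 + g)) = -4 + ((4 + g)*(1/(2*g)))*(-6 + g) = -4 + ((4 + g)/(2*g))*(-6 + g) = -4 + (-6 + g)*(4 + g)/(2*g))
86 + Z(8)*11 = 86 + (-5 + (½)*8 - 12/8)*11 = 86 + (-5 + 4 - 12*⅛)*11 = 86 + (-5 + 4 - 3/2)*11 = 86 - 5/2*11 = 86 - 55/2 = 117/2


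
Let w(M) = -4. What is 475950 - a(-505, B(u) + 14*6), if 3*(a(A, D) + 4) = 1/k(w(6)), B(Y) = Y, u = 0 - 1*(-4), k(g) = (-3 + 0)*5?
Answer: 21417931/45 ≈ 4.7595e+5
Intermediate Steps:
k(g) = -15 (k(g) = -3*5 = -15)
u = 4 (u = 0 + 4 = 4)
a(A, D) = -181/45 (a(A, D) = -4 + (⅓)/(-15) = -4 + (⅓)*(-1/15) = -4 - 1/45 = -181/45)
475950 - a(-505, B(u) + 14*6) = 475950 - 1*(-181/45) = 475950 + 181/45 = 21417931/45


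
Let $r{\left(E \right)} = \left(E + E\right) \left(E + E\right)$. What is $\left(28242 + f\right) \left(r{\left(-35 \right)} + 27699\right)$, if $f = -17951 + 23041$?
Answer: $1086589868$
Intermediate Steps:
$r{\left(E \right)} = 4 E^{2}$ ($r{\left(E \right)} = 2 E 2 E = 4 E^{2}$)
$f = 5090$
$\left(28242 + f\right) \left(r{\left(-35 \right)} + 27699\right) = \left(28242 + 5090\right) \left(4 \left(-35\right)^{2} + 27699\right) = 33332 \left(4 \cdot 1225 + 27699\right) = 33332 \left(4900 + 27699\right) = 33332 \cdot 32599 = 1086589868$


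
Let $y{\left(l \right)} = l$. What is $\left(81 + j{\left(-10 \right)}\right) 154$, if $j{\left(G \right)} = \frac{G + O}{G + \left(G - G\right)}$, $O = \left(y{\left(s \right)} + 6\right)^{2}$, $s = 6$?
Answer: $\frac{52052}{5} \approx 10410.0$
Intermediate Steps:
$O = 144$ ($O = \left(6 + 6\right)^{2} = 12^{2} = 144$)
$j{\left(G \right)} = \frac{144 + G}{G}$ ($j{\left(G \right)} = \frac{G + 144}{G + \left(G - G\right)} = \frac{144 + G}{G + 0} = \frac{144 + G}{G}$)
$\left(81 + j{\left(-10 \right)}\right) 154 = \left(81 + \frac{144 - 10}{-10}\right) 154 = \left(81 - \frac{67}{5}\right) 154 = \frac{338}{5} \cdot 154 = \frac{52052}{5}$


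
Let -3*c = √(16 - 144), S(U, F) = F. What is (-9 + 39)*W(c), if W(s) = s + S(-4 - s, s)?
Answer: -160*I*√2 ≈ -226.27*I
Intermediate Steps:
c = -8*I*√2/3 (c = -√(16 - 144)/3 = -8*I*√2/3 ≈ -3.7712*I)
W(s) = 2*s (W(s) = s + s = 2*s)
(-9 + 39)*W(c) = (-9 + 39)*(2*(-8*I*√2/3)) = 30*(-16*I*√2/3) = -160*I*√2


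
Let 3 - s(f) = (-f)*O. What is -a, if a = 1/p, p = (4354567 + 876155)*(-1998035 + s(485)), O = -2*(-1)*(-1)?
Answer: 1/10456223739444 ≈ 9.5637e-14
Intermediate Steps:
O = -2 (O = 2*(-1) = -2)
s(f) = 3 - 2*f (s(f) = 3 - (-f)*(-2) = 3 - 2*f)
p = -10456223739444 (p = (4354567 + 876155)*(-1998035 + (3 - 2*485)) = 5230722*(-1998035 + (3 - 970)) = 5230722*(-1998035 - 967) = 5230722*(-1999002) = -10456223739444)
a = -1/10456223739444 (a = 1/(-10456223739444) = -1/10456223739444 ≈ -9.5637e-14)
-a = -1*(-1/10456223739444) = 1/10456223739444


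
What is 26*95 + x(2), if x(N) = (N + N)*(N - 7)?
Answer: 2450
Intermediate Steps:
x(N) = 2*N*(-7 + N) (x(N) = (2*N)*(-7 + N) = 2*N*(-7 + N))
26*95 + x(2) = 26*95 + 2*2*(-7 + 2) = 2470 + 2*2*(-5) = 2470 - 20 = 2450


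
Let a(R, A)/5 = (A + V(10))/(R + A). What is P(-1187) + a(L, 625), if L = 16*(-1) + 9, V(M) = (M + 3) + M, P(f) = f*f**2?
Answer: -172261958369/103 ≈ -1.6724e+9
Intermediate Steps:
P(f) = f**3
V(M) = 3 + 2*M (V(M) = (3 + M) + M = 3 + 2*M)
L = -7 (L = -16 + 9 = -7)
a(R, A) = 5*(23 + A)/(A + R) (a(R, A) = 5*((A + (3 + 2*10))/(R + A)) = 5*((A + (3 + 20))/(A + R)) = 5*((A + 23)/(A + R)) = 5*((23 + A)/(A + R)) = 5*(23 + A)/(A + R))
P(-1187) + a(L, 625) = (-1187)**3 + 5*(23 + 625)/(625 - 7) = -1672446203 + 5*648/618 = -1672446203 + 5*(1/618)*648 = -1672446203 + 540/103 = -172261958369/103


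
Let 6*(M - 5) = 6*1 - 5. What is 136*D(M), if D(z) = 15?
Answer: 2040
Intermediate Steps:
M = 31/6 (M = 5 + (6*1 - 5)/6 = 5 + (6 - 5)/6 = 5 + (⅙)*1 = 5 + ⅙ = 31/6 ≈ 5.1667)
136*D(M) = 136*15 = 2040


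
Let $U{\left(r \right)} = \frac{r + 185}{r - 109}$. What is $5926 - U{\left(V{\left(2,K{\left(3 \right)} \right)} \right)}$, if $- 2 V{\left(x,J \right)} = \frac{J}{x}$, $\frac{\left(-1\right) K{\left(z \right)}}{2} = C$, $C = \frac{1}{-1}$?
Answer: $\frac{432721}{73} \approx 5927.7$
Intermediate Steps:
$C = -1$
$K{\left(z \right)} = 2$ ($K{\left(z \right)} = \left(-2\right) \left(-1\right) = 2$)
$V{\left(x,J \right)} = - \frac{J}{2 x}$ ($V{\left(x,J \right)} = - \frac{J \frac{1}{x}}{2} = - \frac{J}{2 x}$)
$U{\left(r \right)} = \frac{185 + r}{-109 + r}$
$5926 - U{\left(V{\left(2,K{\left(3 \right)} \right)} \right)} = 5926 - \frac{185 - 1 \cdot \frac{1}{2}}{-109 - 1 \cdot \frac{1}{2}} = 5926 - \frac{185 - \frac{1}{2}}{-109 - \frac{1}{2}} = 5926 - \frac{1}{- \frac{219}{2}} \cdot \frac{369}{2} = 5926 - \left(- \frac{2}{219}\right) \frac{369}{2} = 5926 - - \frac{123}{73} = 5926 + \frac{123}{73} = \frac{432721}{73}$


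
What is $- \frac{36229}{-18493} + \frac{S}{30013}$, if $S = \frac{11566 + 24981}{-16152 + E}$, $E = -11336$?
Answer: $\frac{29888152912105}{15256675882592} \approx 1.959$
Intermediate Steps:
$S = - \frac{36547}{27488}$ ($S = \frac{11566 + 24981}{-16152 - 11336} = \frac{36547}{-27488} = 36547 \left(- \frac{1}{27488}\right) = - \frac{36547}{27488} \approx -1.3296$)
$- \frac{36229}{-18493} + \frac{S}{30013} = - \frac{36229}{-18493} - \frac{36547}{27488 \cdot 30013} = \left(-36229\right) \left(- \frac{1}{18493}\right) - \frac{36547}{824997344} = \frac{36229}{18493} - \frac{36547}{824997344} = \frac{29888152912105}{15256675882592}$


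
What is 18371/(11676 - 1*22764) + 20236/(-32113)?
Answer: -814324691/356068944 ≈ -2.2870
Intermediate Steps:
18371/(11676 - 1*22764) + 20236/(-32113) = 18371/(11676 - 22764) + 20236*(-1/32113) = 18371/(-11088) - 20236/32113 = 18371*(-1/11088) - 20236/32113 = -18371/11088 - 20236/32113 = -814324691/356068944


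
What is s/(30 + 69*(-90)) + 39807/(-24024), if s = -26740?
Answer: 6606575/2474472 ≈ 2.6699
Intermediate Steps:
s/(30 + 69*(-90)) + 39807/(-24024) = -26740/(30 + 69*(-90)) + 39807/(-24024) = -26740/(30 - 6210) + 39807*(-1/24024) = -26740/(-6180) - 13269/8008 = -26740*(-1/6180) - 13269/8008 = 1337/309 - 13269/8008 = 6606575/2474472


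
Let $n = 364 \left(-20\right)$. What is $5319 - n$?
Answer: $12599$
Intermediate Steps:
$n = -7280$
$5319 - n = 5319 - -7280 = 5319 + 7280 = 12599$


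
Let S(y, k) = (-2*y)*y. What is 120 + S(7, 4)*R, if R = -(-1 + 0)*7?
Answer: -566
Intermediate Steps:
S(y, k) = -2*y²
R = 7 (R = -(-1)*7 = -1*(-7) = 7)
120 + S(7, 4)*R = 120 - 2*7²*7 = 120 - 2*49*7 = 120 - 98*7 = 120 - 686 = -566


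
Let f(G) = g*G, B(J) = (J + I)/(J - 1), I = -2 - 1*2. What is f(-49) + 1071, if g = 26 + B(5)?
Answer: -861/4 ≈ -215.25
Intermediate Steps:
I = -4 (I = -2 - 2 = -4)
B(J) = (-4 + J)/(-1 + J) (B(J) = (J - 4)/(J - 1) = (-4 + J)/(-1 + J))
g = 105/4 (g = 26 + (-4 + 5)/(-1 + 5) = 26 + 1/4 = 26 + (¼)*1 = 26 + ¼ = 105/4 ≈ 26.250)
f(G) = 105*G/4
f(-49) + 1071 = (105/4)*(-49) + 1071 = -5145/4 + 1071 = -861/4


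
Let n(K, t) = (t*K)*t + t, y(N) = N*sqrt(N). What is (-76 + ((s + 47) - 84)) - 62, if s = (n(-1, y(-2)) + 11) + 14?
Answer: -142 - 2*I*sqrt(2) ≈ -142.0 - 2.8284*I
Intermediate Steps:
y(N) = N**(3/2)
n(K, t) = t + K*t**2 (n(K, t) = (K*t)*t + t = K*t**2 + t = t + K*t**2)
s = 25 - 2*I*sqrt(2)*(1 + 2*I*sqrt(2)) (s = ((-2)**(3/2)*(1 - (-2)**(3/2)) + 11) + 14 = ((-2*I*sqrt(2))*(1 - (-2)*I*sqrt(2)) + 11) + 14 = ((-2*I*sqrt(2))*(1 + 2*I*sqrt(2)) + 11) + 14 = (-2*I*sqrt(2)*(1 + 2*I*sqrt(2)) + 11) + 14 = (11 - 2*I*sqrt(2)*(1 + 2*I*sqrt(2))) + 14 = 25 - 2*I*sqrt(2)*(1 + 2*I*sqrt(2)) ≈ 33.0 - 2.8284*I)
(-76 + ((s + 47) - 84)) - 62 = (-76 + (((33 - 2*I*sqrt(2)) + 47) - 84)) - 62 = (-76 + ((80 - 2*I*sqrt(2)) - 84)) - 62 = (-76 + (-4 - 2*I*sqrt(2))) - 62 = (-80 - 2*I*sqrt(2)) - 62 = -142 - 2*I*sqrt(2)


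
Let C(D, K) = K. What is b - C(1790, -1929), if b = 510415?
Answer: 512344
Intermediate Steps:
b - C(1790, -1929) = 510415 - 1*(-1929) = 510415 + 1929 = 512344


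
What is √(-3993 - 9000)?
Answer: I*√12993 ≈ 113.99*I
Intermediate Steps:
√(-3993 - 9000) = √(-12993) = I*√12993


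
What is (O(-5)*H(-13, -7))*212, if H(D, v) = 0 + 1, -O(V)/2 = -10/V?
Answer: -848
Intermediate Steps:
O(V) = 20/V (O(V) = -(-20)/V = 20/V)
H(D, v) = 1
(O(-5)*H(-13, -7))*212 = ((20/(-5))*1)*212 = ((20*(-1/5))*1)*212 = -4*1*212 = -4*212 = -848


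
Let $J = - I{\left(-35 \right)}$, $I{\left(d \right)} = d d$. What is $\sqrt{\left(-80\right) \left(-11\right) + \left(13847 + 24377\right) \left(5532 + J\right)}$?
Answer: $4 \sqrt{10289478} \approx 12831.0$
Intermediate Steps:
$I{\left(d \right)} = d^{2}$
$J = -1225$ ($J = - \left(-35\right)^{2} = \left(-1\right) 1225 = -1225$)
$\sqrt{\left(-80\right) \left(-11\right) + \left(13847 + 24377\right) \left(5532 + J\right)} = \sqrt{\left(-80\right) \left(-11\right) + \left(13847 + 24377\right) \left(5532 - 1225\right)} = \sqrt{880 + 38224 \cdot 4307} = \sqrt{880 + 164630768} = \sqrt{164631648} = 4 \sqrt{10289478}$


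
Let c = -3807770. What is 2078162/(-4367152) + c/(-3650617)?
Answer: 4521268422543/7971399666392 ≈ 0.56719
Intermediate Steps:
2078162/(-4367152) + c/(-3650617) = 2078162/(-4367152) - 3807770/(-3650617) = 2078162*(-1/4367152) - 3807770*(-1/3650617) = -1039081/2183576 + 3807770/3650617 = 4521268422543/7971399666392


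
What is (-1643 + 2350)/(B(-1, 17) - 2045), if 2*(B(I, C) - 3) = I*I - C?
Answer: -707/2050 ≈ -0.34488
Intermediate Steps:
B(I, C) = 3 + I**2/2 - C/2 (B(I, C) = 3 + (I*I - C)/2 = 3 + (I**2 - C)/2 = 3 + (I**2/2 - C/2) = 3 + I**2/2 - C/2)
(-1643 + 2350)/(B(-1, 17) - 2045) = (-1643 + 2350)/((3 + (1/2)*(-1)**2 - 1/2*17) - 2045) = 707/((3 + (1/2)*1 - 17/2) - 2045) = 707/((3 + 1/2 - 17/2) - 2045) = 707/(-5 - 2045) = 707/(-2050) = 707*(-1/2050) = -707/2050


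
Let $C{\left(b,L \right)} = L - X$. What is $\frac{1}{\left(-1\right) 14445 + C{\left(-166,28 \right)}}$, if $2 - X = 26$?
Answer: $- \frac{1}{14393} \approx -6.9478 \cdot 10^{-5}$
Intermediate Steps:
$X = -24$ ($X = 2 - 26 = -24$)
$C{\left(b,L \right)} = 24 + L$ ($C{\left(b,L \right)} = L - -24 = L + 24 = 24 + L$)
$\frac{1}{\left(-1\right) 14445 + C{\left(-166,28 \right)}} = \frac{1}{\left(-1\right) 14445 + \left(24 + 28\right)} = \frac{1}{-14445 + 52} = \frac{1}{-14393} = - \frac{1}{14393}$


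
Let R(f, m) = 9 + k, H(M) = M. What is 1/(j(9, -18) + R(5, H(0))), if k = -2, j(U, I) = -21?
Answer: -1/14 ≈ -0.071429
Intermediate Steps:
R(f, m) = 7 (R(f, m) = 9 - 2 = 7)
1/(j(9, -18) + R(5, H(0))) = 1/(-21 + 7) = 1/(-14) = -1/14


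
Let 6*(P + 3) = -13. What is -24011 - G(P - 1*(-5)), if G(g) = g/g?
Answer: -24012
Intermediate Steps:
P = -31/6 (P = -3 + (1/6)*(-13) = -3 - 13/6 = -31/6 ≈ -5.1667)
G(g) = 1
-24011 - G(P - 1*(-5)) = -24011 - 1*1 = -24011 - 1 = -24012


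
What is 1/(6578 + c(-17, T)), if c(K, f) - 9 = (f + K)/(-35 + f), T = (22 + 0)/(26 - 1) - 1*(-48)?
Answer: 347/2286486 ≈ 0.00015176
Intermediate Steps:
T = 1222/25 (T = 22/25 + 48 = 1222/25 ≈ 48.880)
c(K, f) = 9 + (K + f)/(-35 + f) (c(K, f) = 9 + (f + K)/(-35 + f) = 9 + (K + f)/(-35 + f))
1/(6578 + c(-17, T)) = 1/(6578 + (-315 - 17 + 10*(1222/25))/(-35 + 1222/25)) = 1/(6578 + (-315 - 17 + 2444/5)/(347/25)) = 1/(6578 + (25/347)*(784/5)) = 1/(6578 + 3920/347) = 1/(2286486/347) = 347/2286486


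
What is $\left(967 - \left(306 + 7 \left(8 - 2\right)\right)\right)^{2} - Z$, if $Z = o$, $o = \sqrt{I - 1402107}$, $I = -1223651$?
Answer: $383161 - i \sqrt{2625758} \approx 3.8316 \cdot 10^{5} - 1620.4 i$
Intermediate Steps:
$o = i \sqrt{2625758}$ ($o = \sqrt{-1223651 - 1402107} = \sqrt{-2625758} = i \sqrt{2625758} \approx 1620.4 i$)
$Z = i \sqrt{2625758} \approx 1620.4 i$
$\left(967 - \left(306 + 7 \left(8 - 2\right)\right)\right)^{2} - Z = \left(967 - \left(306 + 7 \left(8 - 2\right)\right)\right)^{2} - i \sqrt{2625758} = \left(967 - 348\right)^{2} - i \sqrt{2625758} = 619^{2} - i \sqrt{2625758} = 383161 - i \sqrt{2625758}$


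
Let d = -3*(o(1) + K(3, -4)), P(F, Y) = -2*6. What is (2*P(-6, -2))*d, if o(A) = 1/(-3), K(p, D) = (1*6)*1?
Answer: 408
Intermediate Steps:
K(p, D) = 6 (K(p, D) = 6*1 = 6)
o(A) = -⅓
P(F, Y) = -12
d = -17 (d = -3*(-⅓ + 6) = -3*17/3 = -17)
(2*P(-6, -2))*d = (2*(-12))*(-17) = -24*(-17) = 408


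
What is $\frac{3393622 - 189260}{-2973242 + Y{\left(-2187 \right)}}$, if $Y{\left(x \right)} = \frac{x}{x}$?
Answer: $- \frac{3204362}{2973241} \approx -1.0777$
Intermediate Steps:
$Y{\left(x \right)} = 1$
$\frac{3393622 - 189260}{-2973242 + Y{\left(-2187 \right)}} = \frac{3393622 - 189260}{-2973242 + 1} = \frac{3204362}{-2973241} = 3204362 \left(- \frac{1}{2973241}\right) = - \frac{3204362}{2973241}$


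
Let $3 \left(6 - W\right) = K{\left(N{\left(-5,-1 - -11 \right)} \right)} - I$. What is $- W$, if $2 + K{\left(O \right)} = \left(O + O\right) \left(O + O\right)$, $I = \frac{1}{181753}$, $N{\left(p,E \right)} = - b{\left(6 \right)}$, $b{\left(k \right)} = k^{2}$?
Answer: $\frac{312857497}{181753} \approx 1721.3$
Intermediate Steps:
$N{\left(p,E \right)} = -36$ ($N{\left(p,E \right)} = - 6^{2} = \left(-1\right) 36 = -36$)
$I = \frac{1}{181753} \approx 5.502 \cdot 10^{-6}$
$K{\left(O \right)} = -2 + 4 O^{2}$ ($K{\left(O \right)} = -2 + \left(O + O\right) \left(O + O\right) = -2 + 2 O 2 O = -2 + 4 O^{2}$)
$W = - \frac{312857497}{181753}$ ($W = 6 - \frac{\left(-2 + 4 \left(-36\right)^{2}\right) - \frac{1}{181753}}{3} = 6 - \frac{\left(-2 + 4 \cdot 1296\right) - \frac{1}{181753}}{3} = 6 - \frac{\left(-2 + 5184\right) - \frac{1}{181753}}{3} = 6 - \frac{5182 - \frac{1}{181753}}{3} = 6 - \frac{313948015}{181753} = - \frac{312857497}{181753} \approx -1721.3$)
$- W = \left(-1\right) \left(- \frac{312857497}{181753}\right) = \frac{312857497}{181753}$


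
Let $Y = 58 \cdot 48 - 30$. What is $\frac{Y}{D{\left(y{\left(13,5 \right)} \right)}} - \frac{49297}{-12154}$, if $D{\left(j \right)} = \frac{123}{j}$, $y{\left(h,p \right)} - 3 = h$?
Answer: $\frac{180539129}{498314} \approx 362.3$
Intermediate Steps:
$y{\left(h,p \right)} = 3 + h$
$Y = 2754$ ($Y = 2784 - 30 = 2754$)
$\frac{Y}{D{\left(y{\left(13,5 \right)} \right)}} - \frac{49297}{-12154} = \frac{2754}{123 \frac{1}{3 + 13}} - \frac{49297}{-12154} = \frac{2754}{123 \cdot \frac{1}{16}} - - \frac{49297}{12154} = \frac{2754}{123 \cdot \frac{1}{16}} + \frac{49297}{12154} = \frac{2754}{\frac{123}{16}} + \frac{49297}{12154} = 2754 \cdot \frac{16}{123} + \frac{49297}{12154} = \frac{14688}{41} + \frac{49297}{12154} = \frac{180539129}{498314}$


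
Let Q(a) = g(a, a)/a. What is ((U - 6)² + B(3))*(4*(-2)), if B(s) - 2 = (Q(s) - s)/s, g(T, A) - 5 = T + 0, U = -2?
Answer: -4744/9 ≈ -527.11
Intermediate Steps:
g(T, A) = 5 + T (g(T, A) = 5 + (T + 0) = 5 + T)
Q(a) = (5 + a)/a
B(s) = 2 + (-s + (5 + s)/s)/s (B(s) = 2 + ((5 + s)/s - s)/s = 2 + (-s + (5 + s)/s)/s)
((U - 6)² + B(3))*(4*(-2)) = ((-2 - 6)² + (5 + 3 + 3²)/3²)*(4*(-2)) = ((-8)² + (5 + 3 + 9)/9)*(-8) = (64 + (⅑)*17)*(-8) = (64 + 17/9)*(-8) = (593/9)*(-8) = -4744/9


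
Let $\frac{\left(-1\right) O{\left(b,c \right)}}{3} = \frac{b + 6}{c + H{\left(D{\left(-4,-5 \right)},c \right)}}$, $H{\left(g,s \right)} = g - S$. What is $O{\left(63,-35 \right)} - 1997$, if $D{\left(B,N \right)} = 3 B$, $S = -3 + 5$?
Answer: $- \frac{97646}{49} \approx -1992.8$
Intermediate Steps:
$S = 2$
$H{\left(g,s \right)} = -2 + g$ ($H{\left(g,s \right)} = g - 2 = -2 + g$)
$O{\left(b,c \right)} = - \frac{3 \left(6 + b\right)}{-14 + c}$ ($O{\left(b,c \right)} = - 3 \frac{b + 6}{c + \left(-2 + 3 \left(-4\right)\right)} = - 3 \frac{6 + b}{c - 14} = - 3 \frac{6 + b}{-14 + c} = - \frac{3 \left(6 + b\right)}{-14 + c}$)
$O{\left(63,-35 \right)} - 1997 = \frac{3 \left(-6 - 63\right)}{-14 - 35} - 1997 = \frac{3 \left(-6 - 63\right)}{-49} - 1997 = 3 \left(- \frac{1}{49}\right) \left(-69\right) - 1997 = \frac{207}{49} - 1997 = - \frac{97646}{49}$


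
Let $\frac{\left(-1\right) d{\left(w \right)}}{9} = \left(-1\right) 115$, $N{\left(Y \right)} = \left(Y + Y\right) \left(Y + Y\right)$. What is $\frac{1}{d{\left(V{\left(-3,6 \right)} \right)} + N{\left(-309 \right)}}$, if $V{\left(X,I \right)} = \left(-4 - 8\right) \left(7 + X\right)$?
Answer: $\frac{1}{382959} \approx 2.6112 \cdot 10^{-6}$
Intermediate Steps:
$V{\left(X,I \right)} = -84 - 12 X$ ($V{\left(X,I \right)} = - 12 \left(7 + X\right) = -84 - 12 X$)
$N{\left(Y \right)} = 4 Y^{2}$ ($N{\left(Y \right)} = 2 Y 2 Y = 4 Y^{2}$)
$d{\left(w \right)} = 1035$ ($d{\left(w \right)} = - 9 \left(\left(-1\right) 115\right) = \left(-9\right) \left(-115\right) = 1035$)
$\frac{1}{d{\left(V{\left(-3,6 \right)} \right)} + N{\left(-309 \right)}} = \frac{1}{1035 + 4 \left(-309\right)^{2}} = \frac{1}{1035 + 4 \cdot 95481} = \frac{1}{1035 + 381924} = \frac{1}{382959}$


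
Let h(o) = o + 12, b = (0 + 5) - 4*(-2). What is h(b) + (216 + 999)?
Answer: 1240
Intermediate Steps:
b = 13 (b = 5 + 8 = 13)
h(o) = 12 + o
h(b) + (216 + 999) = (12 + 13) + (216 + 999) = 25 + 1215 = 1240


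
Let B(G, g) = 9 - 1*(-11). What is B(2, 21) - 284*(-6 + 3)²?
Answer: -2536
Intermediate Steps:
B(G, g) = 20 (B(G, g) = 9 + 11 = 20)
B(2, 21) - 284*(-6 + 3)² = 20 - 284*(-6 + 3)² = 20 - 284*(-3)² = 20 - 284*9 = 20 - 2556 = -2536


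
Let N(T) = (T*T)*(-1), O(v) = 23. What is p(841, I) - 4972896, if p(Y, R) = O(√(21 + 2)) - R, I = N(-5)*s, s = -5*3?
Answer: -4973248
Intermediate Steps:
N(T) = -T² (N(T) = T²*(-1) = -T²)
s = -15
I = 375 (I = -1*(-5)²*(-15) = -1*25*(-15) = -25*(-15) = 375)
p(Y, R) = 23 - R
p(841, I) - 4972896 = (23 - 1*375) - 4972896 = (23 - 375) - 4972896 = -352 - 4972896 = -4973248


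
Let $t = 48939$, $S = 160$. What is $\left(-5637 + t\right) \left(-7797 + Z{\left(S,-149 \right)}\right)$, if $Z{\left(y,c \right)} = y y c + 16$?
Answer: $-165508081662$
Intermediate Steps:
$Z{\left(y,c \right)} = 16 + c y^{2}$ ($Z{\left(y,c \right)} = y^{2} c + 16 = c y^{2} + 16 = 16 + c y^{2}$)
$\left(-5637 + t\right) \left(-7797 + Z{\left(S,-149 \right)}\right) = \left(-5637 + 48939\right) \left(-7797 + \left(16 - 149 \cdot 160^{2}\right)\right) = 43302 \left(-7797 + \left(16 - 3814400\right)\right) = 43302 \left(-7797 - 3814384\right) = 43302 \left(-3822181\right) = -165508081662$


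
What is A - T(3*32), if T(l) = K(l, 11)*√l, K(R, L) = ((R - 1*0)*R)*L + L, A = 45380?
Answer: 45380 - 405548*√6 ≈ -9.4801e+5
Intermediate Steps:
K(R, L) = L + L*R² (K(R, L) = ((R + 0)*R)*L + L = (R*R)*L + L = R²*L + L = L*R² + L = L + L*R²)
T(l) = √l*(11 + 11*l²) (T(l) = (11*(1 + l²))*√l = (11 + 11*l²)*√l = √l*(11 + 11*l²))
A - T(3*32) = 45380 - 11*√(3*32)*(1 + (3*32)²) = 45380 - 11*√96*(1 + 96²) = 45380 - 11*4*√6*(1 + 9216) = 45380 - 11*4*√6*9217 = 45380 - 405548*√6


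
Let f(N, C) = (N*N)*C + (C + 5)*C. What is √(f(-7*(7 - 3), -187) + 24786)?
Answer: 2*I*√21947 ≈ 296.29*I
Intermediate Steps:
f(N, C) = C*N² + C*(5 + C) (f(N, C) = N²*C + (5 + C)*C = C*N² + C*(5 + C))
√(f(-7*(7 - 3), -187) + 24786) = √(-187*(5 - 187 + (-7*(7 - 3))²) + 24786) = √(-187*(5 - 187 + (-7*4)²) + 24786) = √(-187*(5 - 187 + (-28)²) + 24786) = √(-187*(5 - 187 + 784) + 24786) = √(-187*602 + 24786) = √(-112574 + 24786) = √(-87788) = 2*I*√21947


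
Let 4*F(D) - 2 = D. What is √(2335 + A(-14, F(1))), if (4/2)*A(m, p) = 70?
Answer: √2370 ≈ 48.683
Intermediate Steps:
F(D) = ½ + D/4
A(m, p) = 35 (A(m, p) = (½)*70 = 35)
√(2335 + A(-14, F(1))) = √(2335 + 35) = √2370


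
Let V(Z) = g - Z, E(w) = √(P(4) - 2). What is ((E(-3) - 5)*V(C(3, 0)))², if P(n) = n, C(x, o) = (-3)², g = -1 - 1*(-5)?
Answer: 675 - 250*√2 ≈ 321.45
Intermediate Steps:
g = 4 (g = -1 + 5 = 4)
C(x, o) = 9
E(w) = √2 (E(w) = √(4 - 2) = √2)
V(Z) = 4 - Z
((E(-3) - 5)*V(C(3, 0)))² = ((√2 - 5)*(4 - 1*9))² = ((-5 + √2)*(4 - 9))² = ((-5 + √2)*(-5))² = (25 - 5*√2)²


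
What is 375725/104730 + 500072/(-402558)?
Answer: 1098650711/468443326 ≈ 2.3453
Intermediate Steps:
375725/104730 + 500072/(-402558) = 375725*(1/104730) + 500072*(-1/402558) = 75145/20946 - 250036/201279 = 1098650711/468443326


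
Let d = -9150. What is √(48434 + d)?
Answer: 2*√9821 ≈ 198.20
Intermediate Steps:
√(48434 + d) = √(48434 - 9150) = √39284 = 2*√9821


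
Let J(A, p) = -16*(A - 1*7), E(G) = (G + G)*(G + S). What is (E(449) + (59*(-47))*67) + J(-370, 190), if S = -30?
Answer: 196503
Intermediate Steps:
E(G) = 2*G*(-30 + G) (E(G) = (G + G)*(G - 30) = (2*G)*(-30 + G) = 2*G*(-30 + G))
J(A, p) = 112 - 16*A (J(A, p) = -16*(A - 7) = -16*(-7 + A) = 112 - 16*A)
(E(449) + (59*(-47))*67) + J(-370, 190) = (2*449*(-30 + 449) + (59*(-47))*67) + (112 - 16*(-370)) = (2*449*419 - 2773*67) + (112 + 5920) = (376262 - 185791) + 6032 = 190471 + 6032 = 196503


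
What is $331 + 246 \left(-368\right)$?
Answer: $-90197$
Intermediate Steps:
$331 + 246 \left(-368\right) = 331 - 90528 = -90197$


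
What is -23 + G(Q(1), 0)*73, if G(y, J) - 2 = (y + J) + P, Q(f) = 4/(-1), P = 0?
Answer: -169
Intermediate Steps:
Q(f) = -4 (Q(f) = 4*(-1) = -4)
G(y, J) = 2 + J + y (G(y, J) = 2 + ((y + J) + 0) = 2 + ((J + y) + 0) = 2 + (J + y) = 2 + J + y)
-23 + G(Q(1), 0)*73 = -23 + (2 + 0 - 4)*73 = -23 - 2*73 = -23 - 146 = -169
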